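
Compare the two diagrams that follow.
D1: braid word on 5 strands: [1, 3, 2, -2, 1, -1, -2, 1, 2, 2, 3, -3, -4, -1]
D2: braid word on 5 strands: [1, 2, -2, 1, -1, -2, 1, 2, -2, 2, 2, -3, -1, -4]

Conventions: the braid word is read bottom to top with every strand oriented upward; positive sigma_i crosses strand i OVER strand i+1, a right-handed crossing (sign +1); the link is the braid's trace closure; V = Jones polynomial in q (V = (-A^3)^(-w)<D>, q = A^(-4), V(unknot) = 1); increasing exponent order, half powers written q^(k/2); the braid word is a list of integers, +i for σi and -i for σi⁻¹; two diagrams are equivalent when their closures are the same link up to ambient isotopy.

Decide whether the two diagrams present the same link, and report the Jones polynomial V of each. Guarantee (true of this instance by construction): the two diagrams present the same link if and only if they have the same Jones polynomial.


equivalent: yes
D1 (bracket A^6; 14 crossings at w = +2): V = 1
V(D2) = 1  (w 0, c 14, <D> = 1)
key observation: D2 (14 crossings) and D1 (14) are Markov-related braid presentations


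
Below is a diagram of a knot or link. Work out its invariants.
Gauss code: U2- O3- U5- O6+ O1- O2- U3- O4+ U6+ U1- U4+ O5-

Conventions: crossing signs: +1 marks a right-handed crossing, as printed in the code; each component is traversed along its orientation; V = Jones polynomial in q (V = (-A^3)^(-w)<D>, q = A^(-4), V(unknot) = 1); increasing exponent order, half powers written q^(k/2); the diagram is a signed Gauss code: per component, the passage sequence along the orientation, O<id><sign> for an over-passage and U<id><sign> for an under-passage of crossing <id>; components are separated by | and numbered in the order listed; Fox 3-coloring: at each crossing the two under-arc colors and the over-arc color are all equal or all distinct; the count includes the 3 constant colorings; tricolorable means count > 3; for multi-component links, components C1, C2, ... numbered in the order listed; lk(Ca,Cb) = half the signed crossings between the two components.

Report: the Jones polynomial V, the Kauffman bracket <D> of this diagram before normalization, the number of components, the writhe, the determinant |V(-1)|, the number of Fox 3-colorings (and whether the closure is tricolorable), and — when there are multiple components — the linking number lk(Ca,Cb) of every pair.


V = -q^-4 + q^-3 + q^-1
<D> = A^-2 + A^6 - A^10 (w = -2)
1 component over 6 crossings, w = -2
9 Fox colorings among 3^6, |V(-1)| = 3: tricolorable
why: |V(-1)| = 3: so tricolorable, since 3 divides 3


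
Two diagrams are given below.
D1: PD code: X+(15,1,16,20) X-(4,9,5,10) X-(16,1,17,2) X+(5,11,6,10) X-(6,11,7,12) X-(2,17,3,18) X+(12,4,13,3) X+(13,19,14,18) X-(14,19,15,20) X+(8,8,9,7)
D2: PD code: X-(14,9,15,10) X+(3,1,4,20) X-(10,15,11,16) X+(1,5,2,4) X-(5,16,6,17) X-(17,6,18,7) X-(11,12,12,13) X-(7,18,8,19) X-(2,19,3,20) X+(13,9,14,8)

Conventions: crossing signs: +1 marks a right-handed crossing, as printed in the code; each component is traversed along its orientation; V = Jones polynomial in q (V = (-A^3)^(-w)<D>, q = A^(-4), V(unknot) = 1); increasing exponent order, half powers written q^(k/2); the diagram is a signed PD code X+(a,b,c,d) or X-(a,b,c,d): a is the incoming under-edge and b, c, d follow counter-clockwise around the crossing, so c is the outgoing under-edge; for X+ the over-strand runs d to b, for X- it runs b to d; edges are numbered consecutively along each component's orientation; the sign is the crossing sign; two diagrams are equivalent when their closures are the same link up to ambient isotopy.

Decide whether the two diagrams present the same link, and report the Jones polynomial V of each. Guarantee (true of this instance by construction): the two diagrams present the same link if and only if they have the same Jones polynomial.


equivalent: no
D1 (bracket 1; 10 crossings at w = 0): V = 1
V(D2) = -q^-4 + q^-3 + q^-1  (w -4, c 10, <D> = A^-8 + 1 - A^4)
key observation: V(q) takes 2 values over 2 diagrams, fixing the grouping


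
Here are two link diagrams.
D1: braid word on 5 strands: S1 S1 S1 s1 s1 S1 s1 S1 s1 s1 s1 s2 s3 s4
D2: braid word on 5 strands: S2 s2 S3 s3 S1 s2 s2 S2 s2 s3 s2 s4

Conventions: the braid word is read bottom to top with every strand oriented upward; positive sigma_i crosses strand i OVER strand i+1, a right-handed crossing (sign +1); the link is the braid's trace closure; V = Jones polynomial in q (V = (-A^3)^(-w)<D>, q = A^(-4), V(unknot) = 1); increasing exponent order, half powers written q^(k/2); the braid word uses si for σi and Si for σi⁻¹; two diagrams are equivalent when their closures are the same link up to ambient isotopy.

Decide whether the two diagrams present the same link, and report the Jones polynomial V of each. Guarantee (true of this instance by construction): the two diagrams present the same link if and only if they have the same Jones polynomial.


equivalent: no
D1 (bracket A^12; 14 crossings at w = +4): V = 1
D2 (bracket -A^-4 + 1 + A^8; 12 crossings at w = +4): V = q + q^3 - q^4
key observation: 2 values of V(q) split the 2 diagrams


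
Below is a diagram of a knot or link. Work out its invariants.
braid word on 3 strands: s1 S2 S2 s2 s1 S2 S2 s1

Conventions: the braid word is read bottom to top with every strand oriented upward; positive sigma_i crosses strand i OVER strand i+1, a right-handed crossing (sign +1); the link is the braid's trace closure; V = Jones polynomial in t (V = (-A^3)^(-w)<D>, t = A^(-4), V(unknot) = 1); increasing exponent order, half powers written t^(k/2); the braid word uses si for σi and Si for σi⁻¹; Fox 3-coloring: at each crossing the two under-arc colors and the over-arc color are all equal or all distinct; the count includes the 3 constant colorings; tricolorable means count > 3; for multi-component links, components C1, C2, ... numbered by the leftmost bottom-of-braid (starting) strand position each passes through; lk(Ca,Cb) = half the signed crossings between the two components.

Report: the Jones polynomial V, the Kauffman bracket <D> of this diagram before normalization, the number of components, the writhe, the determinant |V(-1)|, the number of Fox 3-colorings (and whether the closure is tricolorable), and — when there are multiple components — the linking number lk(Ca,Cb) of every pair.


V(t) = -t^-3 + 2t^-2 - 2t^-1 + 3 - 2t + 2t^2 - t^3
bracket: -A^-12 + 2A^-8 - 2A^-4 + 3 - 2A^4 + 2A^8 - A^12, w = 0
1 component, writhe 0, over 8 crossings
det 13, colorings 3 of 3^8 — not tricolorable
observation: the word shrinks to σ1 σ2⁻¹ σ1 σ2⁻¹ σ2⁻¹ σ1 after cancelling


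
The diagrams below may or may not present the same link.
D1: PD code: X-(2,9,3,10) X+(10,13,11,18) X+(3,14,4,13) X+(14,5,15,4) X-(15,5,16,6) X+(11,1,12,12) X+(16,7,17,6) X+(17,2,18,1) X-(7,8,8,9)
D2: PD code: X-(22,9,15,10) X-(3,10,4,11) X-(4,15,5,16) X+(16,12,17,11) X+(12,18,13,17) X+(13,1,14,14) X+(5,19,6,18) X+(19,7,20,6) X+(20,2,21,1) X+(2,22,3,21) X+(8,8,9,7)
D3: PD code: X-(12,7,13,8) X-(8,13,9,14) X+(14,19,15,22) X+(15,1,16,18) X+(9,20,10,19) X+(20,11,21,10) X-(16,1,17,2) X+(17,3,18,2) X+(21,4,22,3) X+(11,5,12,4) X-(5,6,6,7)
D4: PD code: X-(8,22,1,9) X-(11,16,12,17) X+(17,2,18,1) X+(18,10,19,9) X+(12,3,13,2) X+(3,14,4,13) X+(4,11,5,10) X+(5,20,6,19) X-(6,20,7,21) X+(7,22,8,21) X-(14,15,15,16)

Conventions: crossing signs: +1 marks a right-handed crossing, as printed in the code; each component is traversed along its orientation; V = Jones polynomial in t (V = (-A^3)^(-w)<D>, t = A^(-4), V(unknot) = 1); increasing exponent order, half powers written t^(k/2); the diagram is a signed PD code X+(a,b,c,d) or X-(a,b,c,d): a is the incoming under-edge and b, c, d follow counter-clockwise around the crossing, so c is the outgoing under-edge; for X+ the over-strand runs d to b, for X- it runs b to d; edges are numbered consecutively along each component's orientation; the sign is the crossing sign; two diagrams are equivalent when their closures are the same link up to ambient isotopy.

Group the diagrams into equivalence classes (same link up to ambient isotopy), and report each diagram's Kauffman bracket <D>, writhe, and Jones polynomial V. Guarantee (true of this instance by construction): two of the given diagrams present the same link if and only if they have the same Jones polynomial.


classes: {D1, D2, D3, D4}
V(D1) = -t^(1/2) + t^(3/2) - t^(5/2) - t^(9/2)  [9 crossings, <D> = A^-9 + A^-1 - A^3 + A^7, w = +3]
V(D2) = -t^(1/2) + t^(3/2) - t^(5/2) - t^(9/2)  [11 crossings, <D> = A^-3 + A^5 - A^9 + A^13, w = +5]
V(D3) = -t^(1/2) + t^(3/2) - t^(5/2) - t^(9/2)  (w +3, c 11, <D> = A^-9 + A^-1 - A^3 + A^7)
D4 (bracket A^-9 + A^-1 - A^3 + A^7; 11 crossings at w = +3): V = -t^(1/2) + t^(3/2) - t^(5/2) - t^(9/2)
insight: all 4 diagrams share one V(t), hence one class


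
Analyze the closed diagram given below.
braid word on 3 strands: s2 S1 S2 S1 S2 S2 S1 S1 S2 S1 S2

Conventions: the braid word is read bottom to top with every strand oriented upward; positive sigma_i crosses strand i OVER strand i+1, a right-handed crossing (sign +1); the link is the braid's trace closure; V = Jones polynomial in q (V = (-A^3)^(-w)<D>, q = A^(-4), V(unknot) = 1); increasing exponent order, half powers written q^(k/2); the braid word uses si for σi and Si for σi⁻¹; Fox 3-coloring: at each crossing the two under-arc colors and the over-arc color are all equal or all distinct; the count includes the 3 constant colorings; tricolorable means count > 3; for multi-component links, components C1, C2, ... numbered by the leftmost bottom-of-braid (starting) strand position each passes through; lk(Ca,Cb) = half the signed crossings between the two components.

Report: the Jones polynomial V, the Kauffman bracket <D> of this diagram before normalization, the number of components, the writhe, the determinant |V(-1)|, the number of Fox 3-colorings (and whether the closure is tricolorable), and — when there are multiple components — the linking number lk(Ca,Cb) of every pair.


V = -q^(-11/2) - q^(-7/2)
<D> = A^-13 + A^-5 (w = -9)
2 components over 11 crossings, w = -9
lk(C1,C2): -3
3 Fox colorings among 3^11, |V(-1)| = 2: not tricolorable
why: summing lk over 1 pair gives -3


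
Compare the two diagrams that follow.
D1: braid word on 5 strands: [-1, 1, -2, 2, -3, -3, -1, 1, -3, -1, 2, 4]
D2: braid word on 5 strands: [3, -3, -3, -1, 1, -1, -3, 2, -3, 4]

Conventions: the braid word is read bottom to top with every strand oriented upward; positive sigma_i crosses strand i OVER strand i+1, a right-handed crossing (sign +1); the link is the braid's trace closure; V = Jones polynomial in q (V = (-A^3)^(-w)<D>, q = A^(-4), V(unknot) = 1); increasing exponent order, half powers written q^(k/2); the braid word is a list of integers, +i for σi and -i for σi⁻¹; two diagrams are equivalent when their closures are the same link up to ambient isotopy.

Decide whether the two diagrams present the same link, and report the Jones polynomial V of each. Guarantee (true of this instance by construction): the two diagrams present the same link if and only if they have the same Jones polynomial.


equivalent: yes
V(D1) = -q^-4 + q^-3 + q^-1  (w -2, c 12, <D> = A^-2 + A^6 - A^10)
V(D2) = -q^-4 + q^-3 + q^-1  [10 crossings, <D> = A^-2 + A^6 - A^10, w = -2]
key observation: Markov moves rewrite D1 (12 crossings) into D2 (10)


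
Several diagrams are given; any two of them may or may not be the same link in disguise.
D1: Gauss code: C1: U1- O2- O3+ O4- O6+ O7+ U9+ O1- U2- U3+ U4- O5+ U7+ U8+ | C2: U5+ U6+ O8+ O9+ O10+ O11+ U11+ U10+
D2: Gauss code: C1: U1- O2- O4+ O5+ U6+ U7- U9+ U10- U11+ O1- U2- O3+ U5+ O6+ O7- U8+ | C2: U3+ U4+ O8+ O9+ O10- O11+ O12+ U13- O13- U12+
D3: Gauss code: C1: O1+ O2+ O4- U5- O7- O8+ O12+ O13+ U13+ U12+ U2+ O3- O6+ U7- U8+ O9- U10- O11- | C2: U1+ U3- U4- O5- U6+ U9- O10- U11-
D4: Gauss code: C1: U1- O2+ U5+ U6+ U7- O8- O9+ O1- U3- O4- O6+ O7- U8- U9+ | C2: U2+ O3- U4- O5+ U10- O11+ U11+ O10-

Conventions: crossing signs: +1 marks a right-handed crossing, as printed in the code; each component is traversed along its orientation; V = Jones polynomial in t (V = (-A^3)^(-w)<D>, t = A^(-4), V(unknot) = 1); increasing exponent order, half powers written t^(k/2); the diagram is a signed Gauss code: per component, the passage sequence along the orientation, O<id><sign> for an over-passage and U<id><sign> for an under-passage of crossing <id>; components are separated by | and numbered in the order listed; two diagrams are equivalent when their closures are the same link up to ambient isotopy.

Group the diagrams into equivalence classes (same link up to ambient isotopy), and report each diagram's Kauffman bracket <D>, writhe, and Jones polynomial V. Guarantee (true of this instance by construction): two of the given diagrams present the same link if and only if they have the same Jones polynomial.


grouping into links: {D1, D2} | {D3} | {D4}
V(D1) = -t^(1/2) + t^(3/2) - t^(5/2) - t^(9/2)  (w +5, c 11, <D> = A^-3 + A^5 - A^9 + A^13)
V(D2) = -t^(1/2) + t^(3/2) - t^(5/2) - t^(9/2)  (w +3, c 13, <D> = A^-9 + A^-1 - A^3 + A^7)
V(D3) = -t^(-9/2) - t^(-5/2) + t^(-3/2) - t^(-1/2)  [13 crossings, <D> = A^-1 - A^3 + A^7 + A^15, w = -1]
V(D4) = t^(-7/2) - 2t^(-5/2) + t^(-3/2) - 2t^(-1/2) + t^(1/2) - t^(3/2)  [11 crossings, <D> = A^-9 - A^-5 + 2A^-1 - A^3 + 2A^7 - A^11, w = -1]
why: 3 values of V(t) split the 4 diagrams


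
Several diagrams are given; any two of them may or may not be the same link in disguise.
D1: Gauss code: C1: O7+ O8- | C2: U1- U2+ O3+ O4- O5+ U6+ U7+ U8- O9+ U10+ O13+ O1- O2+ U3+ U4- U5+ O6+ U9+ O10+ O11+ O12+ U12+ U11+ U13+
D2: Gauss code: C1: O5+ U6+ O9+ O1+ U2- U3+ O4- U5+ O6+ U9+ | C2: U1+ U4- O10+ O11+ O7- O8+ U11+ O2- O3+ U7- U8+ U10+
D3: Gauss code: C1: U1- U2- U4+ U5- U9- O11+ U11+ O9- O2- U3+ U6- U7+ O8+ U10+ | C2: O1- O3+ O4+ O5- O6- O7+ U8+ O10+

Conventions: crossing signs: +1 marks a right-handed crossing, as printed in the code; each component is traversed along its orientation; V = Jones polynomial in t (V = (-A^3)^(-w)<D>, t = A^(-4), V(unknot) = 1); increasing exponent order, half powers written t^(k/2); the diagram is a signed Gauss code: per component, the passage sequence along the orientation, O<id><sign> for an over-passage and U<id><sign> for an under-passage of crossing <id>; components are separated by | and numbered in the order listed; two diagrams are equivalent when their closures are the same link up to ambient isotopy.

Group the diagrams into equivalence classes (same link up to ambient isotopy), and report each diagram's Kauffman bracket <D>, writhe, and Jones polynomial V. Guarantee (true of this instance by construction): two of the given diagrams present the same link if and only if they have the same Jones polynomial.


equivalence classes: {D1} | {D2} | {D3}
D1 (bracket -A^-9 + A^7 + A^11 + A^15; 13 crossings at w = +7): V = -t^(3/2) - t^(5/2) - t^(7/2) + t^(15/2)
D2 (bracket -A^-3 + A^5 + A^9 + A^13; 11 crossings at w = +5): V = -t^(1/2) - t^(3/2) - t^(5/2) + t^(9/2)
D3 (bracket A^-7 + A; 11 crossings at w = +1): V = -t^(1/2) - t^(5/2)
key observation: V(t) takes 3 values over 3 diagrams, fixing the grouping


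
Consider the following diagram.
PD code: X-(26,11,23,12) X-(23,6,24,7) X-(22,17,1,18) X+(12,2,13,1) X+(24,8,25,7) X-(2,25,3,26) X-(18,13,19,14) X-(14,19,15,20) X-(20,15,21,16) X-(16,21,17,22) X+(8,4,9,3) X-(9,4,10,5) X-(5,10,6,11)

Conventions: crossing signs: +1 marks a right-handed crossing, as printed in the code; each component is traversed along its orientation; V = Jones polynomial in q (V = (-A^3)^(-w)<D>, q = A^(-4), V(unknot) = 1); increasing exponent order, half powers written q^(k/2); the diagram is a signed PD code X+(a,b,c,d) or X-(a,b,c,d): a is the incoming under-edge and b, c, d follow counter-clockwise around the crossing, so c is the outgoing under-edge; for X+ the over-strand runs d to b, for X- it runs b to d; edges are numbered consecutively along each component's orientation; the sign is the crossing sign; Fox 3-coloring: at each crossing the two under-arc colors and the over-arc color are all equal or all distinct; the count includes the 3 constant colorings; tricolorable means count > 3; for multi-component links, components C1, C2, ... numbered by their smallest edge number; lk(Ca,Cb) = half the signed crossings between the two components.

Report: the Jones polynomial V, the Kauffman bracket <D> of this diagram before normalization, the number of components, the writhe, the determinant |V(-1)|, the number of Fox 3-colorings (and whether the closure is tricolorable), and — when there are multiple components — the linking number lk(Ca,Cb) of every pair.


V(q) = q^(-19/2) - q^(-17/2) + 2q^(-15/2) - 2q^(-13/2) + q^(-11/2) - 2q^(-9/2) - q^(-5/2)
bracket: A^-11 + 2A^-3 - A + 2A^5 - 2A^9 + A^13 - A^17, w = -7
2 components, writhe -7, over 13 crossings
lk(C1,C2) = -1
det 10, colorings 3 of 3^13 — not tricolorable
observation: |V(-1)| = 10: so not tricolorable, since 3 does not divide 10


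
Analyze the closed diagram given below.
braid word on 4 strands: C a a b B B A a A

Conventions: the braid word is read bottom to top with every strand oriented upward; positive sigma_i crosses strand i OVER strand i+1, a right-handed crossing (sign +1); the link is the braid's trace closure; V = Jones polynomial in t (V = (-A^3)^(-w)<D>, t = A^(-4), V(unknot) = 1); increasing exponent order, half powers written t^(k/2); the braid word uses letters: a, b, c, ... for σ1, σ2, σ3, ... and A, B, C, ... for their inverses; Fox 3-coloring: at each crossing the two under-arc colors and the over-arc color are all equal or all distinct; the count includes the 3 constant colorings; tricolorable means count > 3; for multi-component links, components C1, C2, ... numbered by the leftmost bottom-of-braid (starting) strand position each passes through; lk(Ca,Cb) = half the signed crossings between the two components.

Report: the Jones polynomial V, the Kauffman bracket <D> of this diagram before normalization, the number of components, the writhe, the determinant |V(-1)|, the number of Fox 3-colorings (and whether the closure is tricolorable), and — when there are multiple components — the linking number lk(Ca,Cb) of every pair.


V(t) = 1
bracket: -A^-3, w = -1
1 component, writhe -1, over 9 crossings
det 1, colorings 3 of 3^9 — not tricolorable
observation: inverse pairs cancel, leaving σ3⁻¹ σ1 σ1 σ2⁻¹ σ1⁻¹


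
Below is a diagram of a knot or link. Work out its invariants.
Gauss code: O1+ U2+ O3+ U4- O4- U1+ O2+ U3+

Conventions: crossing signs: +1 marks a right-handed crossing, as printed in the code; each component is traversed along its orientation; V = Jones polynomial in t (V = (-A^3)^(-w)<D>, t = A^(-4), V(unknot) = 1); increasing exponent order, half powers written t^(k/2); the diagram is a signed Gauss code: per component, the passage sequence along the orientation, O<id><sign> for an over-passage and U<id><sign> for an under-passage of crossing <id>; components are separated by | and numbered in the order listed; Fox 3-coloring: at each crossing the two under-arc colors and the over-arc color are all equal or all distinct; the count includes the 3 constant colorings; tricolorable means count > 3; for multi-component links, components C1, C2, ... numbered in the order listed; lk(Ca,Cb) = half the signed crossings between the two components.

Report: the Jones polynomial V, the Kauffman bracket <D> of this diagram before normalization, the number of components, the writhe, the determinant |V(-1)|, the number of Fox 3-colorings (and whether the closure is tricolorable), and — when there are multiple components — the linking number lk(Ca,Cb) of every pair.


V = t + t^3 - t^4
<D> = -A^-10 + A^-6 + A^2 (w = +2)
1 component over 4 crossings, w = +2
9 Fox colorings among 3^4, |V(-1)| = 3: tricolorable
why: w = +2 (over 4 crossings) is diagram-only; (-A^3)^(-2) removes it from V


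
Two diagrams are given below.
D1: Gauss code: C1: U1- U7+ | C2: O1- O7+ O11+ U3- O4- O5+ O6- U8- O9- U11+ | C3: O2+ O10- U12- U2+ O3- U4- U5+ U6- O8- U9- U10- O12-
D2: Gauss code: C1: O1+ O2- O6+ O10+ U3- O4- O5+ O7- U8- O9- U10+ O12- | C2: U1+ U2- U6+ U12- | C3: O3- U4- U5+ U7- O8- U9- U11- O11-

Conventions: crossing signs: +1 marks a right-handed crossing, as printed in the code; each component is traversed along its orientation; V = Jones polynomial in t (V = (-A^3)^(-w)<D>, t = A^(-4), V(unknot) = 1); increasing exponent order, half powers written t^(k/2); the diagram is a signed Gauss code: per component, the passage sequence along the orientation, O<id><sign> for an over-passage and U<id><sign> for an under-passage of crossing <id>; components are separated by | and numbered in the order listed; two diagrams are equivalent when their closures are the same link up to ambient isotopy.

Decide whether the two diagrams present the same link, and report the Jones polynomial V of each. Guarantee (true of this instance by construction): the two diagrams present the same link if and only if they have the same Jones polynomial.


equivalent: yes
V(D1) = t^-6 + t^-3 + t^-2 + t^-1  (w -4, c 12, <D> = A^-8 + A^-4 + 1 + A^12)
V(D2) = t^-6 + t^-3 + t^-2 + t^-1  [12 crossings, <D> = A^-8 + A^-4 + 1 + A^12, w = -4]
key observation: all 2 diagrams share one V(t), hence one class


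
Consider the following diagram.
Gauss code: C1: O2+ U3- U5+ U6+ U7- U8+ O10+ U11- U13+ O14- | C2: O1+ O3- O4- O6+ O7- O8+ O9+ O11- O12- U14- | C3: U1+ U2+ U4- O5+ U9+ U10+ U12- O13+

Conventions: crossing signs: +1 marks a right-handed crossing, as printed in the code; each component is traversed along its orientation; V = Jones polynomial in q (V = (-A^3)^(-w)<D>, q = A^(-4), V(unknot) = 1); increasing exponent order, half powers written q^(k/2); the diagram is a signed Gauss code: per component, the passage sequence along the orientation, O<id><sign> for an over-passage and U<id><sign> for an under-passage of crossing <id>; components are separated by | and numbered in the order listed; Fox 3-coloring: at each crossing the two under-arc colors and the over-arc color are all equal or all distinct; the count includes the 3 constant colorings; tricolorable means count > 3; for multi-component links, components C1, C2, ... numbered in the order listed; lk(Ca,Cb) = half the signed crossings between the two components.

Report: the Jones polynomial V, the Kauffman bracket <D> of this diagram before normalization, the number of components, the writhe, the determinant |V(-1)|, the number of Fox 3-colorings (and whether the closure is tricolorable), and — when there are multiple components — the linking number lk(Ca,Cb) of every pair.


V(q) = q^-1 + 2q - q^2 + 2q^3 - q^4 + q^5
bracket: A^-14 - A^-10 + 2A^-6 - A^-2 + 2A^2 + A^10, w = +2
3 components, writhe +2, over 14 crossings
lk(C1,C2) = -1
linking number lk(C1,C3) = +2
lk(C2,C3): 0
det 8, colorings 3 of 3^14 — not tricolorable
observation: summing lk over 3 pairs gives +1


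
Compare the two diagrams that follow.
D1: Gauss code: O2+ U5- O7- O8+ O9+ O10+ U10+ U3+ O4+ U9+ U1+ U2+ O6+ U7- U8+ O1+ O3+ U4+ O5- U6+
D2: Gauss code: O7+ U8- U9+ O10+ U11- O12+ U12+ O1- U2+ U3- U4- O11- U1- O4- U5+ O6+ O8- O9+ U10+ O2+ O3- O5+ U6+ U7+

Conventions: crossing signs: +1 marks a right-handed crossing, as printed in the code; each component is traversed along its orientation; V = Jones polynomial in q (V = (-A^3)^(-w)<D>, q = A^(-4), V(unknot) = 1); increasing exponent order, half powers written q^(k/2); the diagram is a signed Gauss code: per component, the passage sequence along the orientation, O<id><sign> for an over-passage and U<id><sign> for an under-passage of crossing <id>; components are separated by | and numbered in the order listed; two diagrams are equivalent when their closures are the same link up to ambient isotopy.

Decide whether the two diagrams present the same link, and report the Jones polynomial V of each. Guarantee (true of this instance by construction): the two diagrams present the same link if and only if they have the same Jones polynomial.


equivalent: no
V(D1) = q - q^2 + 2q^3 - q^4 + q^5 - q^6  (w +6, c 10, <D> = -A^-6 + A^-2 - A^2 + 2A^6 - A^10 + A^14)
V(D2) = -q^-3 + q^-2 - q^-1 + 3 - q + q^2 - q^3  (w +2, c 12, <D> = -A^-6 + A^-2 - A^2 + 3A^6 - A^10 + A^14 - A^18)
why: 2 values of V(q) split the 2 diagrams


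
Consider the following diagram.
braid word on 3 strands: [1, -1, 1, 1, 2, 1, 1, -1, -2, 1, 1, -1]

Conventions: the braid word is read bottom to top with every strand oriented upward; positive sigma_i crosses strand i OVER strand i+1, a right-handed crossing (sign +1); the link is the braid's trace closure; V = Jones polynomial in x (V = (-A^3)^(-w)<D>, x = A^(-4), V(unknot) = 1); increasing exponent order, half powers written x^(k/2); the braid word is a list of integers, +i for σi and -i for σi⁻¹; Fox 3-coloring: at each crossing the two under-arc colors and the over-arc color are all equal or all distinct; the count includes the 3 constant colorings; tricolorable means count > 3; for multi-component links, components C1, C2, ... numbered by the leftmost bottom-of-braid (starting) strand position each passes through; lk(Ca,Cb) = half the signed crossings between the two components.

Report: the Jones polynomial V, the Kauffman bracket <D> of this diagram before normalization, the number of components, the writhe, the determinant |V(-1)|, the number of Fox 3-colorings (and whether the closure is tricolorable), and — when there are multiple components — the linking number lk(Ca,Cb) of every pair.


Jones polynomial: V(x) = x + x^3 - x^4
<D> = -A^-4 + 1 + A^8; writhe +4
components 1, writhe +4 (12 crossings)
3-colorings: 9 of 3^12, det 3 — tricolorable
note: w = +4 shifts under R1 moves; the (-A^3)^(-4) factor cancels that in V


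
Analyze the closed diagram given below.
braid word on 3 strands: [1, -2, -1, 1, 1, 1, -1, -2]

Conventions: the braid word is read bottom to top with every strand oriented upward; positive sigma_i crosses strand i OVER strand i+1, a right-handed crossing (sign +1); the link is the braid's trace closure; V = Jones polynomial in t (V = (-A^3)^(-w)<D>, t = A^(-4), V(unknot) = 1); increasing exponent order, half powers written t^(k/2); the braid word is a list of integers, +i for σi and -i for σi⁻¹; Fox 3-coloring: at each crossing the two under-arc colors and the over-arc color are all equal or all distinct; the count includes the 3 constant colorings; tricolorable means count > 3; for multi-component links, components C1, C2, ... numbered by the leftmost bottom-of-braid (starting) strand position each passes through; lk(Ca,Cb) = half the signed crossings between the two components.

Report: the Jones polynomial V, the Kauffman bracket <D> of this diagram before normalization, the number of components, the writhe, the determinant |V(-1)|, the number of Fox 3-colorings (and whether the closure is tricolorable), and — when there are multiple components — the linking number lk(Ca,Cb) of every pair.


V = t^-2 - t^-1 + 1 - t + t^2
<D> = A^-8 - A^-4 + 1 - A^4 + A^8 (w = 0)
1 component over 8 crossings, w = 0
3 Fox colorings among 3^8, |V(-1)| = 5: not tricolorable
why: det 5 = |V(-1)|; not divisible by 3, so not tricolorable


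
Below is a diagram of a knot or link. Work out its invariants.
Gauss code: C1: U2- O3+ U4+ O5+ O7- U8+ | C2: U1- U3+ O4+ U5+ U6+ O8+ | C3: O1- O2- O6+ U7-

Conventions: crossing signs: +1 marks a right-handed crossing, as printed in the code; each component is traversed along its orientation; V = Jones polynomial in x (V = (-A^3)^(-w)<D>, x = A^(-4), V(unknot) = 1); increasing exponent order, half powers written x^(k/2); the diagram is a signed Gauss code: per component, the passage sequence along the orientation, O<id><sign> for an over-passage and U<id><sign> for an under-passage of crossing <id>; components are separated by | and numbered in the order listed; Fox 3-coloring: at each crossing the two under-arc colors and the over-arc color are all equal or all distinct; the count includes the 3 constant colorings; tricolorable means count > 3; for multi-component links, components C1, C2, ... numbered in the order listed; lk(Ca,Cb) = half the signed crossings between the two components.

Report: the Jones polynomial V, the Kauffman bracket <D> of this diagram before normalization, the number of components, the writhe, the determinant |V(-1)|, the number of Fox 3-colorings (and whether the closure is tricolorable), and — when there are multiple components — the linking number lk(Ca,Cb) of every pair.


Jones polynomial: V(x) = x^-1 + 2x - x^2 + 2x^3 - x^4 + x^5
<D> = A^-14 - A^-10 + 2A^-6 - A^-2 + 2A^2 + A^10; writhe +2
components 3, writhe +2 (8 crossings)
linking number lk(C1,C2) = +2
lk(C1,C3): -1
lk(C2,C3) = 0
3-colorings: 3 of 3^8, det 8 — not tricolorable
note: w = +2 shifts under R1 moves; the (-A^3)^(-2) factor cancels that in V


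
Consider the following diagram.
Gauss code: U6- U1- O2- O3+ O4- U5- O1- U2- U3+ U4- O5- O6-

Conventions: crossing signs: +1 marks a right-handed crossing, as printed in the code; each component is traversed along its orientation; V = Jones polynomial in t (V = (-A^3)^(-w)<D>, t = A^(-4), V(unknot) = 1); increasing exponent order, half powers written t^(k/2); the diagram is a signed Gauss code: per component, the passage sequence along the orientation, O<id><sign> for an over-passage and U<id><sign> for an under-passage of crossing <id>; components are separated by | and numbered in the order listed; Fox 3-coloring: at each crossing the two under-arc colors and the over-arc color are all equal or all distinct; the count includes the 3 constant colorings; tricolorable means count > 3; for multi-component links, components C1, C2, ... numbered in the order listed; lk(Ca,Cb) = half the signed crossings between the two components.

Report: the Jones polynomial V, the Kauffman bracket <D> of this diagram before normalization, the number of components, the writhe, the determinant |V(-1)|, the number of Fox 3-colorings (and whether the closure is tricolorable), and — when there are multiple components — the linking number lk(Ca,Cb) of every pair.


V(t) = -t^-4 + t^-3 + t^-1
bracket: A^-8 + 1 - A^4, w = -4
1 component, writhe -4, over 6 crossings
det 3, colorings 9 of 3^6 — tricolorable
observation: w = -4 (over 6 crossings) is diagram-only; (-A^3)^(4) removes it from V


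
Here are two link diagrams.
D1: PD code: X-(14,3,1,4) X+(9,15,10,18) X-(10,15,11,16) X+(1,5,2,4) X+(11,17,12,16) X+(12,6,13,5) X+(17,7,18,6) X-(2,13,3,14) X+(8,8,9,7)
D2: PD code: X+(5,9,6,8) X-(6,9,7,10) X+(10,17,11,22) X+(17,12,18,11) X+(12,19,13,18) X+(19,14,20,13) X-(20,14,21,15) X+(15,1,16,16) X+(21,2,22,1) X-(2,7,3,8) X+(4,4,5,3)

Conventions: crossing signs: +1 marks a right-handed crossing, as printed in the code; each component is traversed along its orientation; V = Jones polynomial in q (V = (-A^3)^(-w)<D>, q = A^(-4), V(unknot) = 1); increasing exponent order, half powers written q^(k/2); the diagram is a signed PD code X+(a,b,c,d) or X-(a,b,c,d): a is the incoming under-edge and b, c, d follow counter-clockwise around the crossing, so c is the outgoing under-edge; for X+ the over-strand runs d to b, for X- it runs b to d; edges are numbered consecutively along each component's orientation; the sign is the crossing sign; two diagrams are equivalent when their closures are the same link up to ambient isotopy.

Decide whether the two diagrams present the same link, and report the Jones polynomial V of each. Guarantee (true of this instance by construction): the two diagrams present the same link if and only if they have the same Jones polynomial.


same link: no
V(D1) = -q^(1/2) - q^(5/2)  [9 crossings, <D> = A^-1 + A^7, w = +3]
V(D2) = -q^(3/2) - q^(7/2) + q^(9/2) - q^(11/2)  [11 crossings, <D> = A^-7 - A^-3 + A + A^9, w = +5]
insight: V(q) takes 2 values over 2 diagrams, fixing the grouping


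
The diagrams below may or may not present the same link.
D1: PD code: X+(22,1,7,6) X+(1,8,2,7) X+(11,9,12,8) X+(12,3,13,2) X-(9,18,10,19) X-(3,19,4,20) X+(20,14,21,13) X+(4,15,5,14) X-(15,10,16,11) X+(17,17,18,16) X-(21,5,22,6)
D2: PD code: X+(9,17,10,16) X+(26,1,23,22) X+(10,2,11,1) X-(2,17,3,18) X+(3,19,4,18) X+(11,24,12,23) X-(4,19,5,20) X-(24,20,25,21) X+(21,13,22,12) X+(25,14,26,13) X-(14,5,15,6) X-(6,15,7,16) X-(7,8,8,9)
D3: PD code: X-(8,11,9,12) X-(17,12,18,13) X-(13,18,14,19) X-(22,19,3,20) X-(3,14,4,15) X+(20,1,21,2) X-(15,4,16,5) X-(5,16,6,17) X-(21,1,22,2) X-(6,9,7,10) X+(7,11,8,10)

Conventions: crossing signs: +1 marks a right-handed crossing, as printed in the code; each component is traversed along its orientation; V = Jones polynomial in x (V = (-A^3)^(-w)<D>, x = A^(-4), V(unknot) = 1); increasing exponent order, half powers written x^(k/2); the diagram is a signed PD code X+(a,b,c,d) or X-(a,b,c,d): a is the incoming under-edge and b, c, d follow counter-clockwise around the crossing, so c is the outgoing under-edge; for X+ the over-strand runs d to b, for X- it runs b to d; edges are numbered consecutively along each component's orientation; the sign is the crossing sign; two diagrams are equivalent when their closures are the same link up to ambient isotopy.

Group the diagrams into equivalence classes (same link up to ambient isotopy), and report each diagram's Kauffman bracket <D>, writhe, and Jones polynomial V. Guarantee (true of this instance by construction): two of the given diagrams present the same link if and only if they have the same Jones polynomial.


classes: {D1, D2} | {D3}
V(D1) = -x^(-3/2) + x^(-1/2) - 2x^(1/2) + 2x^(3/2) - 2x^(5/2) + x^(7/2) - x^(9/2)  [11 crossings, <D> = A^-9 - A^-5 + 2A^-1 - 2A^3 + 2A^7 - A^11 + A^15, w = +3]
D2 (bracket A^-15 - A^-11 + 2A^-7 - 2A^-3 + 2A - A^5 + A^9; 13 crossings at w = +1): V = -x^(-3/2) + x^(-1/2) - 2x^(1/2) + 2x^(3/2) - 2x^(5/2) + x^(7/2) - x^(9/2)
D3 (bracket A^-15 + A^-11 + A^-7 - A^9; 11 crossings at w = -7): V = x^(-15/2) - x^(-7/2) - x^(-5/2) - x^(-3/2)
note: 2 values of V(x) split the 3 diagrams


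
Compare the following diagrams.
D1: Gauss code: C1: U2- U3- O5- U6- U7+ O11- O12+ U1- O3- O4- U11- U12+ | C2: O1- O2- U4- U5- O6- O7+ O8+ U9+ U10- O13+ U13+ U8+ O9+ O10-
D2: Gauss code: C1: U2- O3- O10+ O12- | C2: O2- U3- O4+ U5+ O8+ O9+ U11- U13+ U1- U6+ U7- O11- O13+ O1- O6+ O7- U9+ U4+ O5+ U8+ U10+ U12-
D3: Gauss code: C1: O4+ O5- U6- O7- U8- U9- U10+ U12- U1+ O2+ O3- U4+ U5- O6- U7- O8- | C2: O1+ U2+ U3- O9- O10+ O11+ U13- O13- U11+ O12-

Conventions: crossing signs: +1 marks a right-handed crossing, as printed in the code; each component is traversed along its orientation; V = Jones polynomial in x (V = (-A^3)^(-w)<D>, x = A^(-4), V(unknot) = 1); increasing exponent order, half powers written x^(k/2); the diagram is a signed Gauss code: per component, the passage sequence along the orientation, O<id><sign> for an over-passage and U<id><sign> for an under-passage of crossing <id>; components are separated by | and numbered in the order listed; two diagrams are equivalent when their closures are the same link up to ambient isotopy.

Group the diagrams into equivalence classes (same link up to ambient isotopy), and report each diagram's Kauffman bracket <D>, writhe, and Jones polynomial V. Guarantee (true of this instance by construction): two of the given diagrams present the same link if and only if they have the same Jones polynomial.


grouping into links: {D1} | {D2} | {D3}
V(D1) = -x^(-11/2) + x^(-9/2) - x^(-7/2) - x^(-3/2)  (w -3, c 13, <D> = A^-3 + A^5 - A^9 + A^13)
D2 (bracket -A^-11 + A^-7 - A^-3 + 2A + A^9; 13 crossings at w = +1): V = -x^(-3/2) - 2x^(1/2) + x^(3/2) - x^(5/2) + x^(7/2)
D3 (bracket A^-7 + A^-3 + A - A^9; 13 crossings at w = -3): V = x^(-9/2) - x^(-5/2) - x^(-3/2) - x^(-1/2)
why: comparing 3 Jones polynomials yields 3 groups


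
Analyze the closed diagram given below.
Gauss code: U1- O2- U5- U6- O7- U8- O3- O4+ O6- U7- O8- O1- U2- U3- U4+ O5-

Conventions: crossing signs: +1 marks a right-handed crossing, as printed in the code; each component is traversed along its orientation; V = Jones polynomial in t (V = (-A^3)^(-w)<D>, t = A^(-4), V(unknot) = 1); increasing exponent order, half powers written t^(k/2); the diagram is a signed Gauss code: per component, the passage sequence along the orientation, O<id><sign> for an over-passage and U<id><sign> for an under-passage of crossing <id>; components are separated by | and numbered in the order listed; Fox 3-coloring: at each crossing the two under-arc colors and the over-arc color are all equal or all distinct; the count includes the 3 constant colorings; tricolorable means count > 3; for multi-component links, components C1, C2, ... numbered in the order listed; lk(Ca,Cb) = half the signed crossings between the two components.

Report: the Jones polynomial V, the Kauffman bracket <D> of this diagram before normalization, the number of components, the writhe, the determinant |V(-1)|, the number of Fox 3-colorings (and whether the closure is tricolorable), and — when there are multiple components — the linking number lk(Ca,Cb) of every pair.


Jones polynomial: V(t) = t^-8 - 2t^-7 + t^-6 - 2t^-5 + 2t^-4 + t^-2
<D> = A^-10 + 2A^-2 - 2A^2 + A^6 - 2A^10 + A^14; writhe -6
components 1, writhe -6 (8 crossings)
3-colorings: 27 of 3^8, det 9 — tricolorable
note: det 9 = |V(-1)|; divisible by 3, so tricolorable


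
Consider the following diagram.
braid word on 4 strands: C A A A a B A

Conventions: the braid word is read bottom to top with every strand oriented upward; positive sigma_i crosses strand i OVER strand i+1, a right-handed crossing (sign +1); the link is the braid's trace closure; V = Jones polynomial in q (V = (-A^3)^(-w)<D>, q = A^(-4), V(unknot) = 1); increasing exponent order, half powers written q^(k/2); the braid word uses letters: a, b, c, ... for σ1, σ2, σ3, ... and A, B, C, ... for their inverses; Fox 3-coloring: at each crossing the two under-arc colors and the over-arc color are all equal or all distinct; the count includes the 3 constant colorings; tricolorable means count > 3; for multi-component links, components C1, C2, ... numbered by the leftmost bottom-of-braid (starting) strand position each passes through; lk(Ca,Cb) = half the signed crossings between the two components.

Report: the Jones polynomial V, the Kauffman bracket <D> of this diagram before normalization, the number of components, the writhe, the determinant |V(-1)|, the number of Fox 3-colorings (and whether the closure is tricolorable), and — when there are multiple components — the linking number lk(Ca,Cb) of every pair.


Jones polynomial: V(q) = -q^-4 + q^-3 + q^-1
<D> = -A^-11 - A^-3 + A; writhe -5
components 1, writhe -5 (7 crossings)
3-colorings: 9 of 3^7, det 3 — tricolorable
note: |V(-1)| = 3: so tricolorable, since 3 divides 3


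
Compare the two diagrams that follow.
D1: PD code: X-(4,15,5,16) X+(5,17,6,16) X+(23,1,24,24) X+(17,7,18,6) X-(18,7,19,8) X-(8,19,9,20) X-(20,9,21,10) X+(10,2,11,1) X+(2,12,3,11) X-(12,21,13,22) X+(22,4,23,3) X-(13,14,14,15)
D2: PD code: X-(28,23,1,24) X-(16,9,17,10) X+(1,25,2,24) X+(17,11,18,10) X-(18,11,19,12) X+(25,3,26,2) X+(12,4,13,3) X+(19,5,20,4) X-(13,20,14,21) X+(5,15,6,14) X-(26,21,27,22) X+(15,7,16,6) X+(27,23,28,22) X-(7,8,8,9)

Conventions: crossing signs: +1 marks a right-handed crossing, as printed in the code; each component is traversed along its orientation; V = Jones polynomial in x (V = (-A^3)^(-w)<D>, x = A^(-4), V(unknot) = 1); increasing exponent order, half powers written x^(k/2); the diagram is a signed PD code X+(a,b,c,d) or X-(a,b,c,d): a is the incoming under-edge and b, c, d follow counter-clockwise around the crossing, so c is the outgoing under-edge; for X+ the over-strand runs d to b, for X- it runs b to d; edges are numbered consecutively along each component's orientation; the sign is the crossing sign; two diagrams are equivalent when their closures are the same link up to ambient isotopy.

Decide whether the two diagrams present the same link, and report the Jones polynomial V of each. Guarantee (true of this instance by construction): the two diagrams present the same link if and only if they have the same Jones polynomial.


equivalent: no
V(D1) = -x^-3 + 2x^-2 - 2x^-1 + 3 - 2x + 2x^2 - x^3  (w 0, c 12, <D> = -A^-12 + 2A^-8 - 2A^-4 + 3 - 2A^4 + 2A^8 - A^12)
V(D2) = 1  [14 crossings, <D> = A^6, w = +2]
key observation: 2 values of V(x) split the 2 diagrams
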